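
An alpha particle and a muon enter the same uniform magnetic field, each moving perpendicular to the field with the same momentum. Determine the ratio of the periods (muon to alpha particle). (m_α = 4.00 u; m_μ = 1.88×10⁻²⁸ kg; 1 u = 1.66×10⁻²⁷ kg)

ratio ≈ 0.0566

T = 2πm/(qB) is independent of speed, so T₂/T₁ = (m₂/q₂)/(m₁/q₁).
T_{muon}/T_{alpha particle} = (1.88×10^-28/1e) / (6.64×10^-27/2e) = 0.0566.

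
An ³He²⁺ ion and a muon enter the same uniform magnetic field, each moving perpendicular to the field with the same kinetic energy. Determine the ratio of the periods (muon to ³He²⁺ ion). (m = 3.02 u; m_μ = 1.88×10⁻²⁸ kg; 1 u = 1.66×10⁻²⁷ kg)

ratio ≈ 0.0750

T = 2πm/(qB) is independent of speed, so T₂/T₁ = (m₂/q₂)/(m₁/q₁).
T_{muon}/T_{³He²⁺ ion} = (1.88×10^-28/1e) / (5.01×10^-27/2e) = 0.0750.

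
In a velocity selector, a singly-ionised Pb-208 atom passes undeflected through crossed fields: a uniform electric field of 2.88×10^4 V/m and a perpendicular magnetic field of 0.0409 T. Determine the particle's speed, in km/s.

For zero net force, qE = qvB, so v = E/B.
v = (2.88×10^4) / (0.0409) = 7.04×10^5 m/s.

v ≈ 704 km/s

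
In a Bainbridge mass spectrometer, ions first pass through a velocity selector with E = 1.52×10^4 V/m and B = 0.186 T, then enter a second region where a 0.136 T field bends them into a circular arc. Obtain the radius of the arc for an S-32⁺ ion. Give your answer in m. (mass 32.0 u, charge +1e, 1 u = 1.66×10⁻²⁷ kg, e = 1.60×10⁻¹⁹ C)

r ≈ 0.199 m

The selector passes v = E/B = 1.52×10^4/0.186 = 8.17×10^4 m/s.
In the deflection region, r = mv/(qB₂) = (5.31×10^-26)(8.17×10^4) / [(1×1.60×10^-19)(0.136)] = 0.199 m.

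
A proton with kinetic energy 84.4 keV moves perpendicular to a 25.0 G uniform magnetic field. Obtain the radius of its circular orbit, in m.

r ≈ 16.8 m

Convert the energy: K = 84.4 keV = 1.35×10^-14 J.
v = √(2K/m) = √(2·1.35×10^-14/1.67×10^-27) = 4.02×10^6 m/s.
r = mv/(qB) = (1.67×10^-27)(4.02×10^6) / [(1×1.60×10^-19)(2.50×10^-3)] = 16.8 m.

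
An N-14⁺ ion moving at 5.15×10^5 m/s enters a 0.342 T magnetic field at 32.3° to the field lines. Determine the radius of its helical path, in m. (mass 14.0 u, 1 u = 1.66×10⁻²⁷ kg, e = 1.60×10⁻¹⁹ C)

Only the perpendicular component v⊥ = v sin32.3° = 2.75×10^5 m/s is bent by the field.
r = m v⊥ /(qB) = (2.32×10^-26)(2.75×10^5) / [(1×1.60×10^-19)(0.342)] = 0.117 m.

r ≈ 0.117 m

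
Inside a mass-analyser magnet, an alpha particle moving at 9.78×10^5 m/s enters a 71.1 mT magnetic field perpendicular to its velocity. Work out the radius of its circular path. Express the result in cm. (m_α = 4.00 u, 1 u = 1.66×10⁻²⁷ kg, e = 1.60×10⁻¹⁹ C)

The magnetic force provides the centripetal force: qvB = mv²/r, so r = mv/(qB).
r = (6.64×10^-27 kg)(9.78×10^5 m/s) / [(2×1.60×10^-19 C)(0.0711 T)] = 0.285 m.

r ≈ 28.5 cm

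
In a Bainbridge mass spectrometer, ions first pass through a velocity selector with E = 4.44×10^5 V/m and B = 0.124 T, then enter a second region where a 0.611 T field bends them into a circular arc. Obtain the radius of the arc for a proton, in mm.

The selector passes v = E/B = 4.44×10^5/0.124 = 3.58×10^6 m/s.
In the deflection region, r = mv/(qB₂) = (1.67×10^-27)(3.58×10^6) / [(1×1.60×10^-19)(0.611)] = 0.0612 m.

r ≈ 61.2 mm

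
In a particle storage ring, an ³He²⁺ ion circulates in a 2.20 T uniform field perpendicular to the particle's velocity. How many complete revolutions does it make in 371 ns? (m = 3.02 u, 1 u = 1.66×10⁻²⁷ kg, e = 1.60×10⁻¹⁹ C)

N = 8

T = 2πm/(qB) = 2π(5.0132×10^-27) / [(2×1.60×10^-19)(2.20)] = 4.4743×10^-8 s.
N = t/T = 3.71×10^-7 / 4.4743×10^-8 ≈ 8.29, so 8 complete revolutions.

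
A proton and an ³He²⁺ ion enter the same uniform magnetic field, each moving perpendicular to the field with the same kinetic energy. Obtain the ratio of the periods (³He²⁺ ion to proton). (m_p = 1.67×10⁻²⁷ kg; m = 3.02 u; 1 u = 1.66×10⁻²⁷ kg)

ratio ≈ 1.50

T = 2πm/(qB) is independent of speed, so T₂/T₁ = (m₂/q₂)/(m₁/q₁).
T_{³He²⁺ ion}/T_{proton} = (5.01×10^-27/2e) / (1.67×10^-27/1e) = 1.50.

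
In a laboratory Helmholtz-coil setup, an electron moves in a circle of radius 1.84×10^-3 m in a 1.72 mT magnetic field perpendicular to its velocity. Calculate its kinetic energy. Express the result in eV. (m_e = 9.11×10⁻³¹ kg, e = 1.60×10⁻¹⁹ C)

K ≈ 0.880 eV

v = qBr/m = (1×1.60×10^-19)(1.72×10^-3)(1.84×10^-3) / (9.11×10^-31) = 5.56×10^5 m/s.
K = ½mv² = 0.5·(9.11×10^-31)·(5.56×10^5)² = 1.41×10^-19 J = 0.880 eV.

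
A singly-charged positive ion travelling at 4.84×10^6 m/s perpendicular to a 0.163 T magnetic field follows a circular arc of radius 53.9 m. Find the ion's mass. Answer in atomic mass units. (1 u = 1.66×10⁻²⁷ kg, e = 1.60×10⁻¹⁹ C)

m ≈ 175 u

qvB = mv²/r ⇒ m = qBr/v.
m = (1×1.60×10^-19)(0.163)(53.9) / (4.84×10^6) = 2.90×10^-25 kg = 175 u.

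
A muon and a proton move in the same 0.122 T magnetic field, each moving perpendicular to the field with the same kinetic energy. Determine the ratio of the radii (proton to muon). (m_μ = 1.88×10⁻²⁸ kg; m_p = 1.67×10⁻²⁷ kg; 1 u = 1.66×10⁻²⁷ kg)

r = √(2mK)/(qB) ⇒ at equal K, r ∝ √m/q.
r_{proton}/r_{muon} = 2.98.

ratio ≈ 2.98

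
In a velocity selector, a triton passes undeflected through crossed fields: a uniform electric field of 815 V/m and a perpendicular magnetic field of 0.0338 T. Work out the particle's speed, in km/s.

For zero net force, qE = qvB, so v = E/B.
v = (815) / (0.0338) = 2.41×10^4 m/s.

v ≈ 24.1 km/s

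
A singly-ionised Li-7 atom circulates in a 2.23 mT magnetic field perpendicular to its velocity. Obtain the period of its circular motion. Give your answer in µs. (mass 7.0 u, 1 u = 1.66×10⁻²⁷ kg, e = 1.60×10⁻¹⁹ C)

T ≈ 205 µs

The cyclotron period is independent of speed: T = 2πm/(qB).
T = 2π(1.16×10^-26) / [(1×1.60×10^-19)(2.23×10^-3)] = 2.05×10^-4 s.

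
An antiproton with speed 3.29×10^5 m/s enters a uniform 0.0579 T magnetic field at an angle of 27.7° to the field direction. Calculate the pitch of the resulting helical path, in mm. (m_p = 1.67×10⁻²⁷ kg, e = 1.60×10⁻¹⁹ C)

The velocity component along B is v∥ = v cos27.7° = 2.91×10^5 m/s.
The cyclotron period T = 2πm/(qB) = 1.13×10^-6 s is set by m, q, B alone.
Pitch = v∥·T = (2.91×10^5)(1.13×10^-6) = 0.330 m.

pitch ≈ 330 mm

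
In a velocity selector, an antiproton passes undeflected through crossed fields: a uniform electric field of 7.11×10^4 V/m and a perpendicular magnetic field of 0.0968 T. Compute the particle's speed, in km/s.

For zero net force, qE = qvB, so v = E/B.
v = (7.11×10^4) / (0.0968) = 7.35×10^5 m/s.

v ≈ 735 km/s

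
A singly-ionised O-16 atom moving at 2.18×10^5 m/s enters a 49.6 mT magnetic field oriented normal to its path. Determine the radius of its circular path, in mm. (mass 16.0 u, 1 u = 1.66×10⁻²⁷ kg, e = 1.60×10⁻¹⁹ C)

The magnetic force provides the centripetal force: qvB = mv²/r, so r = mv/(qB).
r = (2.66×10^-26 kg)(2.18×10^5 m/s) / [(1×1.60×10^-19 C)(0.0496 T)] = 0.730 m.

r ≈ 730 mm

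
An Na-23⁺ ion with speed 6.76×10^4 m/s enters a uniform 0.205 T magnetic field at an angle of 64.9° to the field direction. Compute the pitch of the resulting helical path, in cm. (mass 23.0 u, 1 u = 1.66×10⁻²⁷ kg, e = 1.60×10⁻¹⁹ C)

The velocity component along B is v∥ = v cos64.9° = 2.87×10^4 m/s.
The cyclotron period T = 2πm/(qB) = 7.31×10^-6 s is set by m, q, B alone.
Pitch = v∥·T = (2.87×10^4)(7.31×10^-6) = 0.210 m.

pitch ≈ 21.0 cm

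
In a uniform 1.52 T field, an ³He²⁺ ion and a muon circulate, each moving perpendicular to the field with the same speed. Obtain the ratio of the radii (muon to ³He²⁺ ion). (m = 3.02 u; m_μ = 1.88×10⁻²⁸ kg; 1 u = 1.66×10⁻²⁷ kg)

ratio ≈ 0.0750

r = mv/(qB) ⇒ at equal v, r ∝ m/q.
r_{muon}/r_{³He²⁺ ion} = 0.0750.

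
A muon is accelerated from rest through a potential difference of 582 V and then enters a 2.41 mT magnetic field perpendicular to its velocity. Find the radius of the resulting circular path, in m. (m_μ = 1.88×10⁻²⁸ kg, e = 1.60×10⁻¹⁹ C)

r ≈ 0.485 m

The kinetic energy gained is K = qV = (1×1.60×10^-19)(582) = 9.31×10^-17 J.
v = √(2K/m) = 9.95×10^5 m/s.
r = mv/(qB) = (1.88×10^-28)(9.95×10^5) / [(1×1.60×10^-19)(2.41×10^-3)] = 0.485 m.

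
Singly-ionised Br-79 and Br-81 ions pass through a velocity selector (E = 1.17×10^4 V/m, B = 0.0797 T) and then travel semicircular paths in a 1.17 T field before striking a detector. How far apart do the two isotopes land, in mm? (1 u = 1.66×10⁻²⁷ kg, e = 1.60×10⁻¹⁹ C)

Both emerge at v = E/B₁ = 1.47×10^5 m/s.
r = mv/(qB₂), so r₁ = 0.10284 m and r₂ = 0.10544 m, giving Δr = 2.60×10^-3 m.
After a semicircle each ion lands a diameter 2r from the entry slit, so the separation is 2Δr = 5.21×10^-3 m.

Δd ≈ 5.21 mm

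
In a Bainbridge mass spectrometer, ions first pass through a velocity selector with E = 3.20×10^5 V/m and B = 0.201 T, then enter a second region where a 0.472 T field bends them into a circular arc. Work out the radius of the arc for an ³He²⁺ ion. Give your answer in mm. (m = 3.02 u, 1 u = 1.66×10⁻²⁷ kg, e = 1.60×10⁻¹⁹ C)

The selector passes v = E/B = 3.20×10^5/0.201 = 1.59×10^6 m/s.
In the deflection region, r = mv/(qB₂) = (5.01×10^-27)(1.59×10^6) / [(2×1.60×10^-19)(0.472)] = 0.0528 m.

r ≈ 52.8 mm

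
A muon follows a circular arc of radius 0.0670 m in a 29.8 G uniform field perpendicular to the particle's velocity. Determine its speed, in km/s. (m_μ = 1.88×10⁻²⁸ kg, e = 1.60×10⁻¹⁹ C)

From qvB = mv²/r, v = qBr/m.
v = (1×1.60×10^-19)(2.98×10^-3)(0.0670) / (1.88×10^-28) = 1.70×10^5 m/s.

v ≈ 170 km/s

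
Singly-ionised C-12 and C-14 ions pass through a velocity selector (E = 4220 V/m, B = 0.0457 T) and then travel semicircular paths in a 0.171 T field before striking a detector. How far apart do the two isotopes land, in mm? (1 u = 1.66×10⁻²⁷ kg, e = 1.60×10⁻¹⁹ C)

Both emerge at v = E/B₁ = 9.23×10^4 m/s.
r = mv/(qB₂), so r₁ = 0.0672 m and r₂ = 0.0784 m, giving Δr = 0.0112 m.
After a semicircle each ion lands a diameter 2r from the entry slit, so the separation is 2Δr = 0.0224 m.

Δd ≈ 22.4 mm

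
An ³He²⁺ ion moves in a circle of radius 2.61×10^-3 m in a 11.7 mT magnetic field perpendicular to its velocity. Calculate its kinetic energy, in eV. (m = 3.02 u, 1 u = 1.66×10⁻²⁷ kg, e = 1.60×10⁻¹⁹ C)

v = qBr/m = (2×1.60×10^-19)(0.0117)(2.61×10^-3) / (5.01×10^-27) = 1950 m/s.
K = ½mv² = 0.5·(5.01×10^-27)·(1950)² = 9.52×10^-21 J = 0.0595 eV.

K ≈ 0.0595 eV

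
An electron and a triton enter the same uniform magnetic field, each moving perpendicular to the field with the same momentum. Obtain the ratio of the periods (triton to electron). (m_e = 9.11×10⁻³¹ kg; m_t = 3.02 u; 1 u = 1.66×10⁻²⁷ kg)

ratio ≈ 5500

T = 2πm/(qB) is independent of speed, so T₂/T₁ = (m₂/q₂)/(m₁/q₁).
T_{triton}/T_{electron} = (5.01×10^-27/1e) / (9.11×10^-31/1e) = 5500.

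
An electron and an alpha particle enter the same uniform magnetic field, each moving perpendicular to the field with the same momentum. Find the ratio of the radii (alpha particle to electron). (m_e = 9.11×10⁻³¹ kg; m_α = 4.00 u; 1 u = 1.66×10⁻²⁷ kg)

r = p/(qB) ⇒ at equal p, r ∝ 1/q.
r_{alpha particle}/r_{electron} = 0.500.

ratio ≈ 0.500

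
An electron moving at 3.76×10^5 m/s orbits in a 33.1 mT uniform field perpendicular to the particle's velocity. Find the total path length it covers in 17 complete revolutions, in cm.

L ≈ 0.691 cm

r = mv/(qB) = 6.47×10^-5 m, so one revolution covers 2πr = 4.06×10^-4 m.
In 17 revolutions: L = 17·2πr = 6.91×10^-3 m.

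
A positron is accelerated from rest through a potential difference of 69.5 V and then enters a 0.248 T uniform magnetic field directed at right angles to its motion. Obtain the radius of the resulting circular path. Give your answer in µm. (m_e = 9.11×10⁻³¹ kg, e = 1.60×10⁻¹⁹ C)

The kinetic energy gained is K = qV = (1×1.60×10^-19)(69.5) = 1.11×10^-17 J.
v = √(2K/m) = 4.94×10^6 m/s.
r = mv/(qB) = (9.11×10^-31)(4.94×10^6) / [(1×1.60×10^-19)(0.248)] = 1.13×10^-4 m.

r ≈ 113 µm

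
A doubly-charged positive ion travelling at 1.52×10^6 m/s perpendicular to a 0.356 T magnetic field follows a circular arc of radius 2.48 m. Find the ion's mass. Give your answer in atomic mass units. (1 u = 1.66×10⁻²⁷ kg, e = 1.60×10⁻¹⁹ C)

qvB = mv²/r ⇒ m = qBr/v.
m = (2×1.60×10^-19)(0.356)(2.48) / (1.52×10^6) = 1.86×10^-25 kg = 112 u.

m ≈ 112 u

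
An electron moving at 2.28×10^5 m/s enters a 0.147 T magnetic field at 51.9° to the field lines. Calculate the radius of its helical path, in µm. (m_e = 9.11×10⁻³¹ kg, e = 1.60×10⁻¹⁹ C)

Only the perpendicular component v⊥ = v sin51.9° = 1.79×10^5 m/s is bent by the field.
r = m v⊥ /(qB) = (9.11×10^-31)(1.79×10^5) / [(1×1.60×10^-19)(0.147)] = 6.95×10^-6 m.

r ≈ 6.95 µm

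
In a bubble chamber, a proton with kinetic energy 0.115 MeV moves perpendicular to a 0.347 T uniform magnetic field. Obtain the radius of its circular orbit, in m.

r ≈ 0.141 m

Convert the energy: K = 0.115 MeV = 1.84×10^-14 J.
v = √(2K/m) = √(2·1.84×10^-14/1.67×10^-27) = 4.69×10^6 m/s.
r = mv/(qB) = (1.67×10^-27)(4.69×10^6) / [(1×1.60×10^-19)(0.347)] = 0.141 m.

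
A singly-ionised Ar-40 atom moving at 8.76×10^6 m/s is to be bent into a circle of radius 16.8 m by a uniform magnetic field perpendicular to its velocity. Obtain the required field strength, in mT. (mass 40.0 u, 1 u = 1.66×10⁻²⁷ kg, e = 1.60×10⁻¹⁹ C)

B ≈ 216 mT

qvB = mv²/r gives B = mv/(qr).
B = (6.64×10^-26)(8.76×10^6) / [(1×1.60×10^-19)(16.8)] = 0.216 T.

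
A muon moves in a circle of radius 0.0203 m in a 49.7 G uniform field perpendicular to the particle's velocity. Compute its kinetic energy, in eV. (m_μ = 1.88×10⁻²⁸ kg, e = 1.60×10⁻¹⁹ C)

v = qBr/m = (1×1.60×10^-19)(4.97×10^-3)(0.0203) / (1.88×10^-28) = 8.59×10^4 m/s.
K = ½mv² = 0.5·(1.88×10^-28)·(8.59×10^4)² = 6.93×10^-19 J = 4.33 eV.

K ≈ 4.33 eV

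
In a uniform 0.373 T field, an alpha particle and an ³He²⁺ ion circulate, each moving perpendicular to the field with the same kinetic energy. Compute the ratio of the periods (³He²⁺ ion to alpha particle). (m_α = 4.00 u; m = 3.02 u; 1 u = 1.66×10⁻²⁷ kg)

T = 2πm/(qB) is independent of speed, so T₂/T₁ = (m₂/q₂)/(m₁/q₁).
T_{³He²⁺ ion}/T_{alpha particle} = (5.01×10^-27/2e) / (6.64×10^-27/2e) = 0.755.

ratio ≈ 0.755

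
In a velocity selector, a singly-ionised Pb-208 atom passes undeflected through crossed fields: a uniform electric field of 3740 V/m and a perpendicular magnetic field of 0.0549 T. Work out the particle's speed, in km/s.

For zero net force, qE = qvB, so v = E/B.
v = (3740) / (0.0549) = 6.81×10^4 m/s.

v ≈ 68.1 km/s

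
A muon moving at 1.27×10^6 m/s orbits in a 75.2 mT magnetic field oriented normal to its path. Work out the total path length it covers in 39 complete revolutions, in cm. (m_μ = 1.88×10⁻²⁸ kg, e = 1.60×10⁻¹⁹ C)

r = mv/(qB) = 0.0198 m, so one revolution covers 2πr = 0.125 m.
In 39 revolutions: L = 39·2πr = 4.86 m.

L ≈ 486 cm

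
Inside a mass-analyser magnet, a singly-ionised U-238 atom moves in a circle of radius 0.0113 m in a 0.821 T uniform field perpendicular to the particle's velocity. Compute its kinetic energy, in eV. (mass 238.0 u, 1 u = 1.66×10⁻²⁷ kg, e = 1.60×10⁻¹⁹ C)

v = qBr/m = (1×1.60×10^-19)(0.821)(0.0113) / (3.95×10^-25) = 3760 m/s.
K = ½mv² = 0.5·(3.95×10^-25)·(3760)² = 2.79×10^-18 J = 17.4 eV.

K ≈ 17.4 eV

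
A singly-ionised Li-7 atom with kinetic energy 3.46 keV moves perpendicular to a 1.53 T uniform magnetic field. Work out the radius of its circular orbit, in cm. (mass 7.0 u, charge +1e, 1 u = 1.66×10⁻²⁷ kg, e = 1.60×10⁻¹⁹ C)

Convert the energy: K = 3.46 keV = 5.54×10^-16 J.
v = √(2K/m) = √(2·5.54×10^-16/1.16×10^-26) = 3.09×10^5 m/s.
r = mv/(qB) = (1.16×10^-26)(3.09×10^5) / [(1×1.60×10^-19)(1.53)] = 0.0147 m.

r ≈ 1.47 cm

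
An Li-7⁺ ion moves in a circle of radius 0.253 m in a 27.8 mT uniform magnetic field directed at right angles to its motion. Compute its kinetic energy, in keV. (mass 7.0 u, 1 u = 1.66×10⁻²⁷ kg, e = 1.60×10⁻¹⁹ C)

K ≈ 0.341 keV

v = qBr/m = (1×1.60×10^-19)(0.0278)(0.253) / (1.16×10^-26) = 9.68×10^4 m/s.
K = ½mv² = 0.5·(1.16×10^-26)·(9.68×10^4)² = 5.45×10^-17 J = 0.341 keV.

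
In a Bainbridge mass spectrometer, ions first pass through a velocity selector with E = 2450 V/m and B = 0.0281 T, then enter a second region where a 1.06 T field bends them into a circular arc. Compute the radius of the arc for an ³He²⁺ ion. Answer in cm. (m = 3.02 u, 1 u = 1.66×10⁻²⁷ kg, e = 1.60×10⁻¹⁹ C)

r ≈ 0.129 cm

The selector passes v = E/B = 2450/0.0281 = 8.72×10^4 m/s.
In the deflection region, r = mv/(qB₂) = (5.01×10^-27)(8.72×10^4) / [(2×1.60×10^-19)(1.06)] = 1.29×10^-3 m.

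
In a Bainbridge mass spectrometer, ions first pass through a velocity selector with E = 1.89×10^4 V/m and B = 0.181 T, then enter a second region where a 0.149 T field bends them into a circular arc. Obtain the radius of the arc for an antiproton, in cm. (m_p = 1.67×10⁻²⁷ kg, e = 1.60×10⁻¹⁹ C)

r ≈ 0.731 cm

The selector passes v = E/B = 1.89×10^4/0.181 = 1.04×10^5 m/s.
In the deflection region, r = mv/(qB₂) = (1.67×10^-27)(1.04×10^5) / [(1×1.60×10^-19)(0.149)] = 7.31×10^-3 m.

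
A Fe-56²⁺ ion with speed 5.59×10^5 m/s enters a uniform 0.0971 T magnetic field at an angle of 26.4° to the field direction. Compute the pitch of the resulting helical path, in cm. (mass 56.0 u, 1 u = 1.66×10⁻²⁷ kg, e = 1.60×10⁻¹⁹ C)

pitch ≈ 941 cm

The velocity component along B is v∥ = v cos26.4° = 5.01×10^5 m/s.
The cyclotron period T = 2πm/(qB) = 1.88×10^-5 s is set by m, q, B alone.
Pitch = v∥·T = (5.01×10^5)(1.88×10^-5) = 9.41 m.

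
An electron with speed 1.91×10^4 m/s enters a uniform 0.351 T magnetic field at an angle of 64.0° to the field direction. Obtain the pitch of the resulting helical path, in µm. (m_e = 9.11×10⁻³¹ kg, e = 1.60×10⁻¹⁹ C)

pitch ≈ 0.853 µm

The velocity component along B is v∥ = v cos64.0° = 8370 m/s.
The cyclotron period T = 2πm/(qB) = 1.02×10^-10 s is set by m, q, B alone.
Pitch = v∥·T = (8370)(1.02×10^-10) = 8.53×10^-7 m.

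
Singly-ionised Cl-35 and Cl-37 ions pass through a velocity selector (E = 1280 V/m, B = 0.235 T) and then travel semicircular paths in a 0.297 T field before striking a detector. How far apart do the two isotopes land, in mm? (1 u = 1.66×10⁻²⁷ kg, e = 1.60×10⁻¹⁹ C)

Both emerge at v = E/B₁ = 5450 m/s.
r = mv/(qB₂), so r₁ = 6.660×10^-3 m and r₂ = 7.040×10^-3 m, giving Δr = 3.81×10^-4 m.
After a semicircle each ion lands a diameter 2r from the entry slit, so the separation is 2Δr = 7.61×10^-4 m.

Δd ≈ 0.761 mm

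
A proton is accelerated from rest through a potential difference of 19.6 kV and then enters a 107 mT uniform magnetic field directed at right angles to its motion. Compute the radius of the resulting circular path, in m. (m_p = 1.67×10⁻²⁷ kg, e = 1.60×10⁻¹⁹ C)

The kinetic energy gained is K = qV = (1×1.60×10^-19)(1.96×10^4) = 3.14×10^-15 J.
v = √(2K/m) = 1.94×10^6 m/s.
r = mv/(qB) = (1.67×10^-27)(1.94×10^6) / [(1×1.60×10^-19)(0.107)] = 0.189 m.

r ≈ 0.189 m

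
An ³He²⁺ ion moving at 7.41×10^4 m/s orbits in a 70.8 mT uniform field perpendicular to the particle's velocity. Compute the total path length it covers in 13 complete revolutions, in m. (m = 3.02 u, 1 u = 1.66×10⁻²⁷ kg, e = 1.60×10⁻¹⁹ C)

r = mv/(qB) = 0.0164 m, so one revolution covers 2πr = 0.103 m.
In 13 revolutions: L = 13·2πr = 1.34 m.

L ≈ 1.34 m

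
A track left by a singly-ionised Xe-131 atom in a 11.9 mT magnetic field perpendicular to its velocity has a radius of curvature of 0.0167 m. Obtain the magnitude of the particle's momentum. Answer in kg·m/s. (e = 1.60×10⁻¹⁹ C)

p ≈ 3.18×10^-23 kg·m/s

Since qvB = mv²/r, the momentum p = mv = qBr.
p = (1×1.60×10^-19)(0.0119)(0.0167) = 3.18×10^-23 kg·m/s.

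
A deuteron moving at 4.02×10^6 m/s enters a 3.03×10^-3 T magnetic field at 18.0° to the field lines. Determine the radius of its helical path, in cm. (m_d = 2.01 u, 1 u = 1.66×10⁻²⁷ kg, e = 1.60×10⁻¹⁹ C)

Only the perpendicular component v⊥ = v sin18.0° = 1.24×10^6 m/s is bent by the field.
r = m v⊥ /(qB) = (3.34×10^-27)(1.24×10^6) / [(1×1.60×10^-19)(3.03×10^-3)] = 8.55 m.

r ≈ 855 cm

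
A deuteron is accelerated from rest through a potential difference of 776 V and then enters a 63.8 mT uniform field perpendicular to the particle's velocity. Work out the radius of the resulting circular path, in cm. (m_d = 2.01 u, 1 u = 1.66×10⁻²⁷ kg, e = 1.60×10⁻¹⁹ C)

r ≈ 8.92 cm

The kinetic energy gained is K = qV = (1×1.60×10^-19)(776) = 1.24×10^-16 J.
v = √(2K/m) = 2.73×10^5 m/s.
r = mv/(qB) = (3.34×10^-27)(2.73×10^5) / [(1×1.60×10^-19)(0.0638)] = 0.0892 m.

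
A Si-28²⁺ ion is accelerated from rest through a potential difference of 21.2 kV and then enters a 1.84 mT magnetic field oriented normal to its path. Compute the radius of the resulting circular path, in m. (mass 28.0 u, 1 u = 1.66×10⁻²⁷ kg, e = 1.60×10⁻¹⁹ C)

The kinetic energy gained is K = qV = (2×1.60×10^-19)(2.12×10^4) = 6.78×10^-15 J.
v = √(2K/m) = 5.40×10^5 m/s.
r = mv/(qB) = (4.65×10^-26)(5.40×10^5) / [(2×1.60×10^-19)(1.84×10^-3)] = 42.7 m.

r ≈ 42.7 m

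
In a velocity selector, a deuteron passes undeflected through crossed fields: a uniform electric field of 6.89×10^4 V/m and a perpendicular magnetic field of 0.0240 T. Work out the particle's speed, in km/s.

v ≈ 2870 km/s

For zero net force, qE = qvB, so v = E/B.
v = (6.89×10^4) / (0.0240) = 2.87×10^6 m/s.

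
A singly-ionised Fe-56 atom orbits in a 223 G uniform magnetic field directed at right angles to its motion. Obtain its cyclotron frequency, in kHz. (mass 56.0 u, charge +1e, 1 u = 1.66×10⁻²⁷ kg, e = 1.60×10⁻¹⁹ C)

f = qB/(2πm) = (1×1.60×10^-19)(0.0223) / [2π(9.30×10^-26)] = 6110 Hz.

f ≈ 6.11 kHz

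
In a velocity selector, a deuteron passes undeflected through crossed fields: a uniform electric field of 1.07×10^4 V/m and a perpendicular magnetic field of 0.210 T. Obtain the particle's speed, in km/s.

v ≈ 51.0 km/s

For zero net force, qE = qvB, so v = E/B.
v = (1.07×10^4) / (0.210) = 5.10×10^4 m/s.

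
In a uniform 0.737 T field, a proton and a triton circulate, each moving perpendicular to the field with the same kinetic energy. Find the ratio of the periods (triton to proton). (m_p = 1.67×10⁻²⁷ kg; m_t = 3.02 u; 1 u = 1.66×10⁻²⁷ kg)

T = 2πm/(qB) is independent of speed, so T₂/T₁ = (m₂/q₂)/(m₁/q₁).
T_{triton}/T_{proton} = (5.01×10^-27/1e) / (1.67×10^-27/1e) = 3.00.

ratio ≈ 3.00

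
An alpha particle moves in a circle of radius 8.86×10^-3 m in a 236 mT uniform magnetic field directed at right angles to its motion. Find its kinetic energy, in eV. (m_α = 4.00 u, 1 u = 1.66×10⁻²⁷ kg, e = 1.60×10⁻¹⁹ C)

v = qBr/m = (2×1.60×10^-19)(0.236)(8.86×10^-3) / (6.64×10^-27) = 1.01×10^5 m/s.
K = ½mv² = 0.5·(6.64×10^-27)·(1.01×10^5)² = 3.37×10^-17 J = 211 eV.

K ≈ 211 eV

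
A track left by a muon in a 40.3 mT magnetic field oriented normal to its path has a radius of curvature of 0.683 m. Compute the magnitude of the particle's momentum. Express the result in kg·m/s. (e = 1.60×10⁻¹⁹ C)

p ≈ 4.40×10^-21 kg·m/s

Since qvB = mv²/r, the momentum p = mv = qBr.
p = (1×1.60×10^-19)(0.0403)(0.683) = 4.40×10^-21 kg·m/s.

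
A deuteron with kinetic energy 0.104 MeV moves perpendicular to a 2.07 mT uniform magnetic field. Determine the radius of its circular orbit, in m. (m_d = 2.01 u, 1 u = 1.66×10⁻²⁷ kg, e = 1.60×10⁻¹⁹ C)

Convert the energy: K = 0.104 MeV = 1.66×10^-14 J.
v = √(2K/m) = √(2·1.66×10^-14/3.34×10^-27) = 3.16×10^6 m/s.
r = mv/(qB) = (3.34×10^-27)(3.16×10^6) / [(1×1.60×10^-19)(2.07×10^-3)] = 31.8 m.

r ≈ 31.8 m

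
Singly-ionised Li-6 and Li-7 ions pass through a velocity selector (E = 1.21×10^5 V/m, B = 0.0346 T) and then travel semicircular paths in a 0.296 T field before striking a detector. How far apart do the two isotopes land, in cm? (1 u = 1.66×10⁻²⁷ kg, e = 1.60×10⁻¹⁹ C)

Δd ≈ 24.5 cm

Both emerge at v = E/B₁ = 3.50×10^6 m/s.
r = mv/(qB₂), so r₁ = 0.735 m and r₂ = 0.858 m, giving Δr = 0.123 m.
After a semicircle each ion lands a diameter 2r from the entry slit, so the separation is 2Δr = 0.245 m.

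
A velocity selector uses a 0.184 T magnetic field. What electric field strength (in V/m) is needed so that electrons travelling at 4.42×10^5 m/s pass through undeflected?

E ≈ 8.13×10^4 V/m

qE = qvB ⇒ E = vB = (4.42×10^5)(0.184) = 8.13×10^4 V/m.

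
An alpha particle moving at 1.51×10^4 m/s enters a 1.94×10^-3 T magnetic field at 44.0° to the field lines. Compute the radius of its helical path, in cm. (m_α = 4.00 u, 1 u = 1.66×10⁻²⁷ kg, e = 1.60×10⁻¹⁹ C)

r ≈ 11.2 cm

Only the perpendicular component v⊥ = v sin44.0° = 1.05×10^4 m/s is bent by the field.
r = m v⊥ /(qB) = (6.64×10^-27)(1.05×10^4) / [(2×1.60×10^-19)(1.94×10^-3)] = 0.112 m.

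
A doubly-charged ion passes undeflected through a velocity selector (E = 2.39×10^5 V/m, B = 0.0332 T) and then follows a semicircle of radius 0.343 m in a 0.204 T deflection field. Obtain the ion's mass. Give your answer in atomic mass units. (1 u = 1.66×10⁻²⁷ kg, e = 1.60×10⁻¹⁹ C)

v = E/B₁ = 7.20×10^6 m/s.
From r = mv/(qB₂), m = qB₂r/v = (2×1.60×10^-19)(0.204)(0.343) / (7.20×10^6) = 3.11×10^-27 kg.
In atomic mass units: m = 3.11×10^-27 / 1.66×10^-27 = 1.87 u.

m ≈ 1.87 u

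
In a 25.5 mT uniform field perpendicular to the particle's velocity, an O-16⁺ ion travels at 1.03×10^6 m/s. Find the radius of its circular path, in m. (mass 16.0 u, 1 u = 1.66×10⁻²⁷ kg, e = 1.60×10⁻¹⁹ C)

r ≈ 6.71 m

The magnetic force provides the centripetal force: qvB = mv²/r, so r = mv/(qB).
r = (2.66×10^-26 kg)(1.03×10^6 m/s) / [(1×1.60×10^-19 C)(0.0255 T)] = 6.71 m.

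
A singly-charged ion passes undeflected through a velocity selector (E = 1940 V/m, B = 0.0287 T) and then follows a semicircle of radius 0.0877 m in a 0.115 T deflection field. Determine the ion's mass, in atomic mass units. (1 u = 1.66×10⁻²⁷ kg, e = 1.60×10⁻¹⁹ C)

v = E/B₁ = 6.76×10^4 m/s.
From r = mv/(qB₂), m = qB₂r/v = (1×1.60×10^-19)(0.115)(0.0877) / (6.76×10^4) = 2.39×10^-26 kg.
In atomic mass units: m = 2.39×10^-26 / 1.66×10^-27 = 14.4 u.

m ≈ 14.4 u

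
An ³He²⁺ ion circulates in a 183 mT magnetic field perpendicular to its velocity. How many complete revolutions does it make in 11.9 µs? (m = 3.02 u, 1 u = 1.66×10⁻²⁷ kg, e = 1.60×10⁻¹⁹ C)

T = 2πm/(qB) = 2π(5.0132×10^-27) / [(2×1.60×10^-19)(0.183)] = 5.3789×10^-7 s.
N = t/T = 1.19×10^-5 / 5.3789×10^-7 ≈ 22.12, so 22 complete revolutions.

N = 22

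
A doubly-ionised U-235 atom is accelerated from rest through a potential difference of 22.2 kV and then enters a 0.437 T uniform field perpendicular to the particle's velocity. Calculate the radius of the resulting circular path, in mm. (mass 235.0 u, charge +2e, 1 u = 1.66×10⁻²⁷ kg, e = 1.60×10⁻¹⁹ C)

r ≈ 532 mm

The kinetic energy gained is K = qV = (2×1.60×10^-19)(2.22×10^4) = 7.10×10^-15 J.
v = √(2K/m) = 1.91×10^5 m/s.
r = mv/(qB) = (3.90×10^-25)(1.91×10^5) / [(2×1.60×10^-19)(0.437)] = 0.532 m.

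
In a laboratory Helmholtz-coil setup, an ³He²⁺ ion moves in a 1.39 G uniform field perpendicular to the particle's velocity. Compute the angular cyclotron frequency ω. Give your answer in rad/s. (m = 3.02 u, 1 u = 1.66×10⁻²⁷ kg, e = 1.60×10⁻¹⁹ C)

ω = qB/m = (2×1.60×10^-19)(1.39×10^-4) / (5.01×10^-27) = 8870 rad/s.

ω ≈ 8870 rad/s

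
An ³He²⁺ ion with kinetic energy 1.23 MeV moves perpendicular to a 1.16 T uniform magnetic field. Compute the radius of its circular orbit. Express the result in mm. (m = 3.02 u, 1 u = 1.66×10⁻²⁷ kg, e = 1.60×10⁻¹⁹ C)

Convert the energy: K = 1.23 MeV = 1.97×10^-13 J.
v = √(2K/m) = √(2·1.97×10^-13/5.01×10^-27) = 8.86×10^6 m/s.
r = mv/(qB) = (5.01×10^-27)(8.86×10^6) / [(2×1.60×10^-19)(1.16)] = 0.120 m.

r ≈ 120 mm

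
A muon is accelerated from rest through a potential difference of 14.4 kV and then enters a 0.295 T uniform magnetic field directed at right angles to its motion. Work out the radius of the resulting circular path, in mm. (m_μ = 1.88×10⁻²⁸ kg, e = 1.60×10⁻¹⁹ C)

r ≈ 19.7 mm

The kinetic energy gained is K = qV = (1×1.60×10^-19)(1.44×10^4) = 2.30×10^-15 J.
v = √(2K/m) = 4.95×10^6 m/s.
r = mv/(qB) = (1.88×10^-28)(4.95×10^6) / [(1×1.60×10^-19)(0.295)] = 0.0197 m.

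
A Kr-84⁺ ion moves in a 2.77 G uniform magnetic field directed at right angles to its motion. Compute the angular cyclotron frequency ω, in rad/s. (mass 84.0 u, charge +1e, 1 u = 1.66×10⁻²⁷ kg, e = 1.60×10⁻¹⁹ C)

ω = qB/m = (1×1.60×10^-19)(2.77×10^-4) / (1.39×10^-25) = 318 rad/s.

ω ≈ 318 rad/s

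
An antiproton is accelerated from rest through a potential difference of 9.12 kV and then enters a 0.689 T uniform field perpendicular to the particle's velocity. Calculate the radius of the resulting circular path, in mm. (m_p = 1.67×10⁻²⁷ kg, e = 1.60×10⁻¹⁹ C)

r ≈ 20.0 mm

The kinetic energy gained is K = qV = (1×1.60×10^-19)(9120) = 1.46×10^-15 J.
v = √(2K/m) = 1.32×10^6 m/s.
r = mv/(qB) = (1.67×10^-27)(1.32×10^6) / [(1×1.60×10^-19)(0.689)] = 0.0200 m.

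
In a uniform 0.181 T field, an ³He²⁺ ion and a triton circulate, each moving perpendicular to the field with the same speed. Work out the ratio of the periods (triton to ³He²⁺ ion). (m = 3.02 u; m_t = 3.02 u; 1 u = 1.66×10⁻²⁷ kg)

ratio ≈ 2.00

T = 2πm/(qB) is independent of speed, so T₂/T₁ = (m₂/q₂)/(m₁/q₁).
T_{triton}/T_{³He²⁺ ion} = (5.01×10^-27/1e) / (5.01×10^-27/2e) = 2.00.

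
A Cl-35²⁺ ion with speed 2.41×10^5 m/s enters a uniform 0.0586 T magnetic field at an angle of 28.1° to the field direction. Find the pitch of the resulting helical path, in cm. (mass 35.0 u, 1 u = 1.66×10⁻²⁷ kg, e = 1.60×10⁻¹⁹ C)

The velocity component along B is v∥ = v cos28.1° = 2.13×10^5 m/s.
The cyclotron period T = 2πm/(qB) = 1.95×10^-5 s is set by m, q, B alone.
Pitch = v∥·T = (2.13×10^5)(1.95×10^-5) = 4.14 m.

pitch ≈ 414 cm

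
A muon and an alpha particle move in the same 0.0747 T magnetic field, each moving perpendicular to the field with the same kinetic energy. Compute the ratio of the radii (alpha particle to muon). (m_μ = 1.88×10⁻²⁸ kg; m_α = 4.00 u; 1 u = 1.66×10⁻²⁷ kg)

r = √(2mK)/(qB) ⇒ at equal K, r ∝ √m/q.
r_{alpha particle}/r_{muon} = 2.97.

ratio ≈ 2.97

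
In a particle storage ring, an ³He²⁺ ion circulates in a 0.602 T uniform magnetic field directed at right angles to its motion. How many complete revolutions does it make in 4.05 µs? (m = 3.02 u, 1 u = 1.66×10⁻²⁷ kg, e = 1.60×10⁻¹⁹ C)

T = 2πm/(qB) = 2π(5.0132×10^-27) / [(2×1.60×10^-19)(0.602)] = 1.6351×10^-7 s.
N = t/T = 4.05×10^-6 / 1.6351×10^-7 ≈ 24.77, so 24 complete revolutions.

N = 24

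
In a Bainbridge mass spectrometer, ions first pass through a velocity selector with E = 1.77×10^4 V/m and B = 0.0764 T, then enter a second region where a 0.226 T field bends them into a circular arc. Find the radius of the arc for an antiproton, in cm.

r ≈ 1.07 cm

The selector passes v = E/B = 1.77×10^4/0.0764 = 2.32×10^5 m/s.
In the deflection region, r = mv/(qB₂) = (1.67×10^-27)(2.32×10^5) / [(1×1.60×10^-19)(0.226)] = 0.0107 m.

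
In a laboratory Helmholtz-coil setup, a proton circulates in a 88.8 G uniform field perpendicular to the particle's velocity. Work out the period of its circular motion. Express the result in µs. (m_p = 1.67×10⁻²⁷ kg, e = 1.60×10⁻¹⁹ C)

The cyclotron period is independent of speed: T = 2πm/(qB).
T = 2π(1.67×10^-27) / [(1×1.60×10^-19)(8.88×10^-3)] = 7.39×10^-6 s.

T ≈ 7.39 µs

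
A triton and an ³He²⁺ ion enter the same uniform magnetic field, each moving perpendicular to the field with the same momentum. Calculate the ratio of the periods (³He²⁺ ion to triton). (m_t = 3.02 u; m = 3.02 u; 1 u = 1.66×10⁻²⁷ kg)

ratio ≈ 0.500

T = 2πm/(qB) is independent of speed, so T₂/T₁ = (m₂/q₂)/(m₁/q₁).
T_{³He²⁺ ion}/T_{triton} = (5.01×10^-27/2e) / (5.01×10^-27/1e) = 0.500.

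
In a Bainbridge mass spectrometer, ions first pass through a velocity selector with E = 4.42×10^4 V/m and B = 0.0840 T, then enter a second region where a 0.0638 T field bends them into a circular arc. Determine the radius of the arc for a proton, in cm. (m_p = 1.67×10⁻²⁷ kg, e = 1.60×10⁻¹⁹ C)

r ≈ 8.61 cm

The selector passes v = E/B = 4.42×10^4/0.0840 = 5.26×10^5 m/s.
In the deflection region, r = mv/(qB₂) = (1.67×10^-27)(5.26×10^5) / [(1×1.60×10^-19)(0.0638)] = 0.0861 m.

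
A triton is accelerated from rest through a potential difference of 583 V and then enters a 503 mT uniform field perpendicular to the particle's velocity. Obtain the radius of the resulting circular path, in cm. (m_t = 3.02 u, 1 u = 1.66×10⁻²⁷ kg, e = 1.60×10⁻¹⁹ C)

r ≈ 1.20 cm

The kinetic energy gained is K = qV = (1×1.60×10^-19)(583) = 9.33×10^-17 J.
v = √(2K/m) = 1.93×10^5 m/s.
r = mv/(qB) = (5.01×10^-27)(1.93×10^5) / [(1×1.60×10^-19)(0.503)] = 0.0120 m.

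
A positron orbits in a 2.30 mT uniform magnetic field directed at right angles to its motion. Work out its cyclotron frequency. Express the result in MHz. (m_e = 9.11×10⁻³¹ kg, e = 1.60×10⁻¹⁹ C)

f = qB/(2πm) = (1×1.60×10^-19)(2.30×10^-3) / [2π(9.11×10^-31)] = 6.43×10^7 Hz.

f ≈ 64.3 MHz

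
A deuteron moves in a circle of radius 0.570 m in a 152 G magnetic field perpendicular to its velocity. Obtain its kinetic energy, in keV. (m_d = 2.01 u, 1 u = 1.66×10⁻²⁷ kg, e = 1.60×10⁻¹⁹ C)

v = qBr/m = (1×1.60×10^-19)(0.0152)(0.570) / (3.34×10^-27) = 4.15×10^5 m/s.
K = ½mv² = 0.5·(3.34×10^-27)·(4.15×10^5)² = 2.88×10^-16 J = 1.80 keV.

K ≈ 1.80 keV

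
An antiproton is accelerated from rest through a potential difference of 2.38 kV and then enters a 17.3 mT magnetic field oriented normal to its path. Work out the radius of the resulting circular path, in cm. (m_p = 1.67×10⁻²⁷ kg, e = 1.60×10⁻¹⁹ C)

r ≈ 40.7 cm

The kinetic energy gained is K = qV = (1×1.60×10^-19)(2380) = 3.81×10^-16 J.
v = √(2K/m) = 6.75×10^5 m/s.
r = mv/(qB) = (1.67×10^-27)(6.75×10^5) / [(1×1.60×10^-19)(0.0173)] = 0.407 m.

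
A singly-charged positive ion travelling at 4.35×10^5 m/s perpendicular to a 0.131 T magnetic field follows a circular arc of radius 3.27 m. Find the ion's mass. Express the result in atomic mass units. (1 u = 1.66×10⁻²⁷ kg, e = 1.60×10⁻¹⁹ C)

m ≈ 94.9 u

qvB = mv²/r ⇒ m = qBr/v.
m = (1×1.60×10^-19)(0.131)(3.27) / (4.35×10^5) = 1.58×10^-25 kg = 94.9 u.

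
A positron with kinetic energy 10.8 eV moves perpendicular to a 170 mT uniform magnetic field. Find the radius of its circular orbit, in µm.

Convert the energy: K = 10.8 eV = 1.73×10^-18 J.
v = √(2K/m) = √(2·1.73×10^-18/9.11×10^-31) = 1.95×10^6 m/s.
r = mv/(qB) = (9.11×10^-31)(1.95×10^6) / [(1×1.60×10^-19)(0.170)] = 6.52×10^-5 m.

r ≈ 65.2 µm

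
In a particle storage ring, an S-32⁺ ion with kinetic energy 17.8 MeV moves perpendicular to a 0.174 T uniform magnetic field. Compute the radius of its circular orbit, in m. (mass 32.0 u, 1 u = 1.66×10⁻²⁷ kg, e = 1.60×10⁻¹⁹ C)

r ≈ 19.8 m

Convert the energy: K = 17.8 MeV = 2.85×10^-12 J.
v = √(2K/m) = √(2·2.85×10^-12/5.31×10^-26) = 1.04×10^7 m/s.
r = mv/(qB) = (5.31×10^-26)(1.04×10^7) / [(1×1.60×10^-19)(0.174)] = 19.8 m.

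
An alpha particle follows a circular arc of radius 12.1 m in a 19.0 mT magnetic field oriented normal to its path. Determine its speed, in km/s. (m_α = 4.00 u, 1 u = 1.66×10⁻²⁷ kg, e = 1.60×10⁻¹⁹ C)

v ≈ 11100 km/s

From qvB = mv²/r, v = qBr/m.
v = (2×1.60×10^-19)(0.0190)(12.1) / (6.64×10^-27) = 1.11×10^7 m/s.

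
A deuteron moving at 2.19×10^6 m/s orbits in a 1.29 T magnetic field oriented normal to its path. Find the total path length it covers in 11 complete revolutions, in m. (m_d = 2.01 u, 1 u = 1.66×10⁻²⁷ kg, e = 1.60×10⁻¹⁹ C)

L ≈ 2.45 m

r = mv/(qB) = 0.0354 m, so one revolution covers 2πr = 0.222 m.
In 11 revolutions: L = 11·2πr = 2.45 m.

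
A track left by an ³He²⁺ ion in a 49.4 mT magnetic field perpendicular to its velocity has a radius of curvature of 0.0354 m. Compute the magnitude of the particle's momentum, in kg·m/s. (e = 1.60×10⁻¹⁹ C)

Since qvB = mv²/r, the momentum p = mv = qBr.
p = (2×1.60×10^-19)(0.0494)(0.0354) = 5.60×10^-22 kg·m/s.

p ≈ 5.60×10^-22 kg·m/s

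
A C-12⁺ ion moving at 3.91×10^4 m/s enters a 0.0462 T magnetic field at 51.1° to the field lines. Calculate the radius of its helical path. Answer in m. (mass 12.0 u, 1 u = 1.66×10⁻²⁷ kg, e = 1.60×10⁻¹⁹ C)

Only the perpendicular component v⊥ = v sin51.1° = 3.04×10^4 m/s is bent by the field.
r = m v⊥ /(qB) = (1.99×10^-26)(3.04×10^4) / [(1×1.60×10^-19)(0.0462)] = 0.0820 m.

r ≈ 0.0820 m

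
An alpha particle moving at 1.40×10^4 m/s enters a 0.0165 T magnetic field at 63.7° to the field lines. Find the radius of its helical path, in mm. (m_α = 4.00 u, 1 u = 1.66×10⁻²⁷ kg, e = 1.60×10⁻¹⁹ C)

Only the perpendicular component v⊥ = v sin63.7° = 1.26×10^4 m/s is bent by the field.
r = m v⊥ /(qB) = (6.64×10^-27)(1.26×10^4) / [(2×1.60×10^-19)(0.0165)] = 0.0158 m.

r ≈ 15.8 mm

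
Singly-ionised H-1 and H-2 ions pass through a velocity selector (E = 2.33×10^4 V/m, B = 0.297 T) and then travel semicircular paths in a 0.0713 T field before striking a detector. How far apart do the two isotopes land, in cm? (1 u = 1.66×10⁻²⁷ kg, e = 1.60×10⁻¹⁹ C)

Δd ≈ 2.28 cm

Both emerge at v = E/B₁ = 7.85×10^4 m/s.
r = mv/(qB₂), so r₁ = 0.0114 m and r₂ = 0.0228 m, giving Δr = 0.0114 m.
After a semicircle each ion lands a diameter 2r from the entry slit, so the separation is 2Δr = 0.0228 m.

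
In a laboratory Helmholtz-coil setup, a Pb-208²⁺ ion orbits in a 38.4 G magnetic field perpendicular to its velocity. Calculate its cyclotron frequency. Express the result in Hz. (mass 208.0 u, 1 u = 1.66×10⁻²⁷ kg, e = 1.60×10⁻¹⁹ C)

f ≈ 566 Hz

f = qB/(2πm) = (2×1.60×10^-19)(3.84×10^-3) / [2π(3.45×10^-25)] = 566 Hz.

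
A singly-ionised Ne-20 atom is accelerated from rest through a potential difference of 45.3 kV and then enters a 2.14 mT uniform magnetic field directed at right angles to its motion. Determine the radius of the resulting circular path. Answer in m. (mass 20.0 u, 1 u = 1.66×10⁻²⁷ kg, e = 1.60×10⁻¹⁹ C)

The kinetic energy gained is K = qV = (1×1.60×10^-19)(4.53×10^4) = 7.25×10^-15 J.
v = √(2K/m) = 6.61×10^5 m/s.
r = mv/(qB) = (3.32×10^-26)(6.61×10^5) / [(1×1.60×10^-19)(2.14×10^-3)] = 64.1 m.

r ≈ 64.1 m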